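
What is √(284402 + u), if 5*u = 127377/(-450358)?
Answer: √1442076607536193370/2251790 ≈ 533.29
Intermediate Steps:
u = -127377/2251790 (u = (127377/(-450358))/5 = (127377*(-1/450358))/5 = (⅕)*(-127377/450358) = -127377/2251790 ≈ -0.056567)
√(284402 + u) = √(284402 - 127377/2251790) = √(640413452203/2251790) = √1442076607536193370/2251790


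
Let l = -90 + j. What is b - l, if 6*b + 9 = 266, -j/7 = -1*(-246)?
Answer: 11129/6 ≈ 1854.8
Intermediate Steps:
j = -1722 (j = -(-7)*(-246) = -7*246 = -1722)
b = 257/6 (b = -3/2 + (1/6)*266 = -3/2 + 133/3 = 257/6 ≈ 42.833)
l = -1812 (l = -90 - 1722 = -1812)
b - l = 257/6 - 1*(-1812) = 257/6 + 1812 = 11129/6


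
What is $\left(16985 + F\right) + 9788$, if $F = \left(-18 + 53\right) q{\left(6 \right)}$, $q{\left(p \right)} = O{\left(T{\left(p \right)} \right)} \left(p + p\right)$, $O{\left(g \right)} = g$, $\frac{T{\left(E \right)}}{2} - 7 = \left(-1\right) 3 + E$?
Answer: $35173$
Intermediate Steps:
$T{\left(E \right)} = 8 + 2 E$ ($T{\left(E \right)} = 14 + 2 \left(\left(-1\right) 3 + E\right) = 14 + 2 \left(-3 + E\right) = 14 + \left(-6 + 2 E\right) = 8 + 2 E$)
$q{\left(p \right)} = 2 p \left(8 + 2 p\right)$ ($q{\left(p \right)} = \left(8 + 2 p\right) \left(p + p\right) = \left(8 + 2 p\right) 2 p = 2 p \left(8 + 2 p\right)$)
$F = 8400$ ($F = \left(-18 + 53\right) 4 \cdot 6 \left(4 + 6\right) = 35 \cdot 4 \cdot 6 \cdot 10 = 35 \cdot 240 = 8400$)
$\left(16985 + F\right) + 9788 = \left(16985 + 8400\right) + 9788 = 25385 + 9788 = 35173$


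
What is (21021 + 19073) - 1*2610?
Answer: 37484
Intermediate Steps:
(21021 + 19073) - 1*2610 = 40094 - 2610 = 37484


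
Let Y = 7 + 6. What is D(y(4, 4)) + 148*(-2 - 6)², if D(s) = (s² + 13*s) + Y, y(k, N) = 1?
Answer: 9499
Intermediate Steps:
Y = 13
D(s) = 13 + s² + 13*s (D(s) = (s² + 13*s) + 13 = 13 + s² + 13*s)
D(y(4, 4)) + 148*(-2 - 6)² = (13 + 1² + 13*1) + 148*(-2 - 6)² = (13 + 1 + 13) + 148*(-8)² = 27 + 148*64 = 27 + 9472 = 9499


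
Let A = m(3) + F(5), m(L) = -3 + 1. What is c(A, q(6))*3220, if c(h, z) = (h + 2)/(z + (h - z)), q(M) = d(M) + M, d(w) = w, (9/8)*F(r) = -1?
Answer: 12880/13 ≈ 990.77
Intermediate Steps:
m(L) = -2
F(r) = -8/9 (F(r) = (8/9)*(-1) = -8/9)
A = -26/9 (A = -2 - 8/9 = -26/9 ≈ -2.8889)
q(M) = 2*M (q(M) = M + M = 2*M)
c(h, z) = (2 + h)/h
c(A, q(6))*3220 = ((2 - 26/9)/(-26/9))*3220 = -9/26*(-8/9)*3220 = (4/13)*3220 = 12880/13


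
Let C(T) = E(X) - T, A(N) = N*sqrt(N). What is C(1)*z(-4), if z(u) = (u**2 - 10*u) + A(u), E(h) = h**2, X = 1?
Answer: 0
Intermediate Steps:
A(N) = N**(3/2)
C(T) = 1 - T (C(T) = 1**2 - T = 1 - T)
z(u) = u**2 + u**(3/2) - 10*u (z(u) = (u**2 - 10*u) + u**(3/2) = u**2 + u**(3/2) - 10*u)
C(1)*z(-4) = (1 - 1*1)*((-4)**2 + (-4)**(3/2) - 10*(-4)) = (1 - 1)*(16 - 8*I + 40) = 0*(56 - 8*I) = 0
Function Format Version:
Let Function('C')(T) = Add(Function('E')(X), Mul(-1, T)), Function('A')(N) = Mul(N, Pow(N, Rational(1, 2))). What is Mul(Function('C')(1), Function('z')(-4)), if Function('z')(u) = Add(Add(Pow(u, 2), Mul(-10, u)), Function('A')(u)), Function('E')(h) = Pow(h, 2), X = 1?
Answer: 0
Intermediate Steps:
Function('A')(N) = Pow(N, Rational(3, 2))
Function('C')(T) = Add(1, Mul(-1, T)) (Function('C')(T) = Add(Pow(1, 2), Mul(-1, T)) = Add(1, Mul(-1, T)))
Function('z')(u) = Add(Pow(u, 2), Pow(u, Rational(3, 2)), Mul(-10, u)) (Function('z')(u) = Add(Add(Pow(u, 2), Mul(-10, u)), Pow(u, Rational(3, 2))) = Add(Pow(u, 2), Pow(u, Rational(3, 2)), Mul(-10, u)))
Mul(Function('C')(1), Function('z')(-4)) = Mul(Add(1, Mul(-1, 1)), Add(Pow(-4, 2), Pow(-4, Rational(3, 2)), Mul(-10, -4))) = Mul(Add(1, -1), Add(16, Mul(-8, I), 40)) = Mul(0, Add(56, Mul(-8, I))) = 0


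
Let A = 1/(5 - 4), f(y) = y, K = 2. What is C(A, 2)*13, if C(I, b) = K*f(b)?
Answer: 52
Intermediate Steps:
A = 1 (A = 1/1 = 1)
C(I, b) = 2*b
C(A, 2)*13 = (2*2)*13 = 4*13 = 52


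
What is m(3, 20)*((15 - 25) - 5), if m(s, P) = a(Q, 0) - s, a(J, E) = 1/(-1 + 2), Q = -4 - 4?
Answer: 30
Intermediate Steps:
Q = -8
a(J, E) = 1 (a(J, E) = 1/1 = 1)
m(s, P) = 1 - s
m(3, 20)*((15 - 25) - 5) = (1 - 1*3)*((15 - 25) - 5) = (1 - 3)*(-10 - 5) = -2*(-15) = 30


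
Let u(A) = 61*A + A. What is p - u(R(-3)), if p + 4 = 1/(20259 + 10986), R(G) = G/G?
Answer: -2062169/31245 ≈ -66.000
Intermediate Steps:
R(G) = 1
p = -124979/31245 (p = -4 + 1/(20259 + 10986) = -4 + 1/31245 = -124979/31245 ≈ -4.0000)
u(A) = 62*A
p - u(R(-3)) = -124979/31245 - 62 = -2062169/31245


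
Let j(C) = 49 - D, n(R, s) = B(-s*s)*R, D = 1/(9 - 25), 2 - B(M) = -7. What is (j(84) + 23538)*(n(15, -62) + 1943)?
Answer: 392111327/8 ≈ 4.9014e+7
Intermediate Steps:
B(M) = 9 (B(M) = 2 - 1*(-7) = 2 + 7 = 9)
D = -1/16 (D = 1/(-16) = -1/16 ≈ -0.062500)
n(R, s) = 9*R
j(C) = 785/16 (j(C) = 49 - 1*(-1/16) = 49 + 1/16 = 785/16)
(j(84) + 23538)*(n(15, -62) + 1943) = (785/16 + 23538)*(9*15 + 1943) = 377393*(135 + 1943)/16 = (377393/16)*2078 = 392111327/8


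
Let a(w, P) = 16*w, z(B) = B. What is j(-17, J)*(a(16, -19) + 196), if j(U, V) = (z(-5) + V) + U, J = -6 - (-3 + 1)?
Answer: -11752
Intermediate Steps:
J = -4 (J = -6 - 1*(-2) = -6 + 2 = -4)
j(U, V) = -5 + U + V (j(U, V) = (-5 + V) + U = -5 + U + V)
j(-17, J)*(a(16, -19) + 196) = (-5 - 17 - 4)*(16*16 + 196) = -26*(256 + 196) = -26*452 = -11752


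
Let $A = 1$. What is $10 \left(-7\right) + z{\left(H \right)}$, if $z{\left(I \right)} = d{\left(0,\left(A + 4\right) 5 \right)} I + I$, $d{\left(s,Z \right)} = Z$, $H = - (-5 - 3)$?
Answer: $138$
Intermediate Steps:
$H = 8$ ($H = \left(-1\right) \left(-8\right) = 8$)
$z{\left(I \right)} = 26 I$ ($z{\left(I \right)} = \left(1 + 4\right) 5 I + I = 5 \cdot 5 I + I = 25 I + I = 26 I$)
$10 \left(-7\right) + z{\left(H \right)} = 10 \left(-7\right) + 26 \cdot 8 = -70 + 208 = 138$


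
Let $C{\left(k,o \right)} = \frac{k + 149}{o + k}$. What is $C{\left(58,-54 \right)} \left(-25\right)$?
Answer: $- \frac{5175}{4} \approx -1293.8$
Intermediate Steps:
$C{\left(k,o \right)} = \frac{149 + k}{k + o}$
$C{\left(58,-54 \right)} \left(-25\right) = \frac{149 + 58}{58 - 54} \left(-25\right) = \frac{1}{4} \cdot 207 \left(-25\right) = \frac{207}{4} \left(-25\right) = - \frac{5175}{4}$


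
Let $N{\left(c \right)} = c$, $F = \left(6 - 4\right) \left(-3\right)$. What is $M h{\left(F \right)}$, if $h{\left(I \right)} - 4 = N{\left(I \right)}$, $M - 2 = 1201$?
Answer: $-2406$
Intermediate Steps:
$M = 1203$ ($M = 2 + 1201 = 1203$)
$F = -6$ ($F = 2 \left(-3\right) = -6$)
$h{\left(I \right)} = 4 + I$
$M h{\left(F \right)} = 1203 \left(4 - 6\right) = 1203 \left(-2\right) = -2406$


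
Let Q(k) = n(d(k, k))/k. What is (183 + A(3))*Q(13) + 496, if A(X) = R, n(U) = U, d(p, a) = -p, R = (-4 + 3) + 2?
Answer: 312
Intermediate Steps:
R = 1 (R = -1 + 2 = 1)
A(X) = 1
Q(k) = -1 (Q(k) = (-k)/k = -1)
(183 + A(3))*Q(13) + 496 = (183 + 1)*(-1) + 496 = 184*(-1) + 496 = -184 + 496 = 312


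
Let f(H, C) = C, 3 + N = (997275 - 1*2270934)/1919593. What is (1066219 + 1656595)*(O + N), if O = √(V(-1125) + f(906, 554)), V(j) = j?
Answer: -19148020640532/1919593 + 2722814*I*√571 ≈ -9.975e+6 + 6.5063e+7*I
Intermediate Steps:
N = -7032438/1919593 (N = -3 + (997275 - 1*2270934)/1919593 = -3 + (997275 - 2270934)*(1/1919593) = -3 - 1273659*1/1919593 = -3 - 1273659/1919593 = -7032438/1919593 ≈ -3.6635)
O = I*√571 (O = √(-1125 + 554) = √(-571) = I*√571 ≈ 23.896*I)
(1066219 + 1656595)*(O + N) = (1066219 + 1656595)*(I*√571 - 7032438/1919593) = 2722814*(-7032438/1919593 + I*√571) = -19148020640532/1919593 + 2722814*I*√571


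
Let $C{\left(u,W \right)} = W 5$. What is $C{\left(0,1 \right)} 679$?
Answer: $3395$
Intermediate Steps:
$C{\left(u,W \right)} = 5 W$
$C{\left(0,1 \right)} 679 = 5 \cdot 1 \cdot 679 = 5 \cdot 679 = 3395$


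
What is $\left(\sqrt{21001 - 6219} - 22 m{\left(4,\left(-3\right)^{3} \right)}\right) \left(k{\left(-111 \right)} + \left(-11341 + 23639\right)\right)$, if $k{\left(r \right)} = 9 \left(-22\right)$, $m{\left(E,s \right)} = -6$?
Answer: $1597200 + 12100 \sqrt{14782} \approx 3.0683 \cdot 10^{6}$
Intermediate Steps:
$k{\left(r \right)} = -198$
$\left(\sqrt{21001 - 6219} - 22 m{\left(4,\left(-3\right)^{3} \right)}\right) \left(k{\left(-111 \right)} + \left(-11341 + 23639\right)\right) = \left(\sqrt{21001 - 6219} - -132\right) \left(-198 + \left(-11341 + 23639\right)\right) = \left(\sqrt{14782} + 132\right) \left(-198 + 12298\right) = \left(132 + \sqrt{14782}\right) 12100 = 1597200 + 12100 \sqrt{14782}$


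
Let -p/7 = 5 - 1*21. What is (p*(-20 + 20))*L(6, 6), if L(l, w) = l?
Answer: 0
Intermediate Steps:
p = 112 (p = -7*(5 - 1*21) = -7*(5 - 21) = -7*(-16) = 112)
(p*(-20 + 20))*L(6, 6) = (112*(-20 + 20))*6 = (112*0)*6 = 0*6 = 0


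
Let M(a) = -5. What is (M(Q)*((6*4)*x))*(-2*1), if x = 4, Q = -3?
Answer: 960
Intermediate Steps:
(M(Q)*((6*4)*x))*(-2*1) = (-5*6*4*4)*(-2*1) = -120*4*(-2) = -5*96*(-2) = -480*(-2) = 960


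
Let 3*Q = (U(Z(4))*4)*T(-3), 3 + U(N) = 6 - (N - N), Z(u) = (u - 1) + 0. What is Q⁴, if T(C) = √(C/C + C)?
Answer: 1024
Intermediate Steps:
Z(u) = -1 + u (Z(u) = (-1 + u) + 0 = -1 + u)
T(C) = √(1 + C)
U(N) = 3 (U(N) = -3 + (6 - (N - N)) = -3 + (6 - 1*0) = -3 + (6 + 0) = -3 + 6 = 3)
Q = 4*I*√2 (Q = ((3*4)*√(1 - 3))/3 = (12*√(-2))/3 = (12*(I*√2))/3 = (12*I*√2)/3 = 4*I*√2 ≈ 5.6569*I)
Q⁴ = (4*I*√2)⁴ = 1024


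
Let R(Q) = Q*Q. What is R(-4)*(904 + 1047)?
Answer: 31216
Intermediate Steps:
R(Q) = Q²
R(-4)*(904 + 1047) = (-4)²*(904 + 1047) = 16*1951 = 31216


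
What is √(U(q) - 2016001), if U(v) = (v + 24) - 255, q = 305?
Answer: I*√2015927 ≈ 1419.8*I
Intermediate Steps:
U(v) = -231 + v (U(v) = (24 + v) - 255 = -231 + v)
√(U(q) - 2016001) = √((-231 + 305) - 2016001) = √(74 - 2016001) = √(-2015927) = I*√2015927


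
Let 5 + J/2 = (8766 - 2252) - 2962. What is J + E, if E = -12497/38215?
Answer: 271084713/38215 ≈ 7093.7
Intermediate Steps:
E = -12497/38215 (E = -12497*1/38215 = -12497/38215 ≈ -0.32702)
J = 7094 (J = -10 + 2*((8766 - 2252) - 2962) = -10 + 2*(6514 - 2962) = -10 + 2*3552 = -10 + 7104 = 7094)
J + E = 7094 - 12497/38215 = 271084713/38215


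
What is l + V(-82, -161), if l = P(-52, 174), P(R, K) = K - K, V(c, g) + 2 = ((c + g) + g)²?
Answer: 163214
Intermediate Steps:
V(c, g) = -2 + (c + 2*g)² (V(c, g) = -2 + ((c + g) + g)² = -2 + (c + 2*g)²)
P(R, K) = 0
l = 0
l + V(-82, -161) = 0 + (-2 + (-82 + 2*(-161))²) = 0 + (-2 + (-82 - 322)²) = 0 + (-2 + (-404)²) = 0 + (-2 + 163216) = 0 + 163214 = 163214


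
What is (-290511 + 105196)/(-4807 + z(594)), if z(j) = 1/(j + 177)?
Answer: 10990605/285092 ≈ 38.551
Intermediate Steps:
z(j) = 1/(177 + j)
(-290511 + 105196)/(-4807 + z(594)) = (-290511 + 105196)/(-4807 + 1/(177 + 594)) = -185315/(-4807 + 1/771) = -185315/(-3706196/771) = -185315*(-771/3706196) = 10990605/285092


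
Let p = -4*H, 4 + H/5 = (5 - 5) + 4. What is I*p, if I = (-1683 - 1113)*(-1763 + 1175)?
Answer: 0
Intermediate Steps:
H = 0 (H = -20 + 5*((5 - 5) + 4) = -20 + 5*(0 + 4) = -20 + 5*4 = -20 + 20 = 0)
I = 1644048 (I = -2796*(-588) = 1644048)
p = 0 (p = -4*0 = 0)
I*p = 1644048*0 = 0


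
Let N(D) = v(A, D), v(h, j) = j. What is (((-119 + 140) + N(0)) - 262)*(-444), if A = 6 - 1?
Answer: 107004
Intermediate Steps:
A = 5
N(D) = D
(((-119 + 140) + N(0)) - 262)*(-444) = (((-119 + 140) + 0) - 262)*(-444) = ((21 + 0) - 262)*(-444) = (21 - 262)*(-444) = -241*(-444) = 107004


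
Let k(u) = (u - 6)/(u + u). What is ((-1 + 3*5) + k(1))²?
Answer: 529/4 ≈ 132.25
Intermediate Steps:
k(u) = (-6 + u)/(2*u) (k(u) = (-6 + u)/((2*u)) = (-6 + u)*(1/(2*u)) = (-6 + u)/(2*u))
((-1 + 3*5) + k(1))² = ((-1 + 3*5) + (½)*(-6 + 1)/1)² = ((-1 + 15) + (½)*1*(-5))² = (14 - 5/2)² = (23/2)² = 529/4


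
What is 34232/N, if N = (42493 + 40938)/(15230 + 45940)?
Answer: 2093971440/83431 ≈ 25098.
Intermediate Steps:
N = 83431/61170 ≈ 1.3639
34232/N = 34232/(83431/61170) = 34232*(61170/83431) = 2093971440/83431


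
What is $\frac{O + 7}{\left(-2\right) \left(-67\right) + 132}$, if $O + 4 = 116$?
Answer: $\frac{17}{38} \approx 0.44737$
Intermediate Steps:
$O = 112$ ($O = -4 + 116 = 112$)
$\frac{O + 7}{\left(-2\right) \left(-67\right) + 132} = \frac{112 + 7}{\left(-2\right) \left(-67\right) + 132} = \frac{119}{134 + 132} = \frac{119}{266} = 119 \cdot \frac{1}{266} = \frac{17}{38}$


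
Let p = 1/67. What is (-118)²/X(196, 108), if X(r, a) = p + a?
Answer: 932908/7237 ≈ 128.91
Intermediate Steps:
p = 1/67 ≈ 0.014925
X(r, a) = 1/67 + a
(-118)²/X(196, 108) = (-118)²/(1/67 + 108) = 13924/(7237/67) = 13924*(67/7237) = 932908/7237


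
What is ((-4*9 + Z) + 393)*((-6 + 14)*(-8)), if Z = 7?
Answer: -23296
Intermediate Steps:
((-4*9 + Z) + 393)*((-6 + 14)*(-8)) = ((-4*9 + 7) + 393)*((-6 + 14)*(-8)) = ((-36 + 7) + 393)*(8*(-8)) = (-29 + 393)*(-64) = 364*(-64) = -23296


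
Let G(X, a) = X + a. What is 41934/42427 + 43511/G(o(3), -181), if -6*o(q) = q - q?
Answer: -63394867/264803 ≈ -239.40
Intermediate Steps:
o(q) = 0 (o(q) = -(q - q)/6 = -⅙*0 = 0)
41934/42427 + 43511/G(o(3), -181) = 41934/42427 + 43511/(0 - 181) = 41934*(1/42427) + 43511/(-181) = 1446/1463 + 43511*(-1/181) = 1446/1463 - 43511/181 = -63394867/264803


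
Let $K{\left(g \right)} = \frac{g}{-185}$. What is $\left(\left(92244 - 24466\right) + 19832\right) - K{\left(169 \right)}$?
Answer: $\frac{16208019}{185} \approx 87611.0$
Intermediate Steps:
$K{\left(g \right)} = - \frac{g}{185}$ ($K{\left(g \right)} = g \left(- \frac{1}{185}\right) = - \frac{g}{185}$)
$\left(\left(92244 - 24466\right) + 19832\right) - K{\left(169 \right)} = \left(\left(92244 - 24466\right) + 19832\right) - \left(- \frac{1}{185}\right) 169 = \left(67778 + 19832\right) - - \frac{169}{185} = 87610 + \frac{169}{185} = \frac{16208019}{185}$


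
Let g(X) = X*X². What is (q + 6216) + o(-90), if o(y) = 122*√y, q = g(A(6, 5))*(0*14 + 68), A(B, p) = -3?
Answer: 4380 + 366*I*√10 ≈ 4380.0 + 1157.4*I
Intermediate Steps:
g(X) = X³
q = -1836 (q = (-3)³*(0*14 + 68) = -27*(0 + 68) = -27*68 = -1836)
(q + 6216) + o(-90) = (-1836 + 6216) + 122*√(-90) = 4380 + 122*(3*I*√10) = 4380 + 366*I*√10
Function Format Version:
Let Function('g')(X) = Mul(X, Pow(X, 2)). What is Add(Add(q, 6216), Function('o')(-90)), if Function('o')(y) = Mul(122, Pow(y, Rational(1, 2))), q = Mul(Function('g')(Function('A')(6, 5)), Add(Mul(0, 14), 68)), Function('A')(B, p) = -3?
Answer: Add(4380, Mul(366, I, Pow(10, Rational(1, 2)))) ≈ Add(4380.0, Mul(1157.4, I))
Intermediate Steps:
Function('g')(X) = Pow(X, 3)
q = -1836 (q = Mul(Pow(-3, 3), Add(Mul(0, 14), 68)) = Mul(-27, Add(0, 68)) = Mul(-27, 68) = -1836)
Add(Add(q, 6216), Function('o')(-90)) = Add(Add(-1836, 6216), Mul(122, Pow(-90, Rational(1, 2)))) = Add(4380, Mul(122, Mul(3, I, Pow(10, Rational(1, 2))))) = Add(4380, Mul(366, I, Pow(10, Rational(1, 2))))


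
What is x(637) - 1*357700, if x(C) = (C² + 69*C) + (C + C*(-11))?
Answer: 85652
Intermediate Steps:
x(C) = C² + 59*C (x(C) = (C² + 69*C) + (C - 11*C) = (C² + 69*C) - 10*C = C² + 59*C)
x(637) - 1*357700 = 637*(59 + 637) - 1*357700 = 637*696 - 357700 = 443352 - 357700 = 85652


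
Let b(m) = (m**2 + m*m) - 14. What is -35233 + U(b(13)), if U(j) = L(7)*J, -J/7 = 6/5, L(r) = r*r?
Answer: -178223/5 ≈ -35645.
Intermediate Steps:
L(r) = r**2
b(m) = -14 + 2*m**2 (b(m) = (m**2 + m**2) - 14 = 2*m**2 - 14 = -14 + 2*m**2)
J = -42/5 ≈ -8.4000
U(j) = -2058/5 (U(j) = 7**2*(-42/5) = 49*(-42/5) = -2058/5)
-35233 + U(b(13)) = -35233 - 2058/5 = -178223/5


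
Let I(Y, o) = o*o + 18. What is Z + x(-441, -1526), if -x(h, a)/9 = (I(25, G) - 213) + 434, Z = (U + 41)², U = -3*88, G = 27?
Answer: 41017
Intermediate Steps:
I(Y, o) = 18 + o² (I(Y, o) = o² + 18 = 18 + o²)
U = -264
Z = 49729 (Z = (-264 + 41)² = (-223)² = 49729)
x(h, a) = -8712 (x(h, a) = -9*(((18 + 27²) - 213) + 434) = -9*(((18 + 729) - 213) + 434) = -9*((747 - 213) + 434) = -9*(534 + 434) = -9*968 = -8712)
Z + x(-441, -1526) = 49729 - 8712 = 41017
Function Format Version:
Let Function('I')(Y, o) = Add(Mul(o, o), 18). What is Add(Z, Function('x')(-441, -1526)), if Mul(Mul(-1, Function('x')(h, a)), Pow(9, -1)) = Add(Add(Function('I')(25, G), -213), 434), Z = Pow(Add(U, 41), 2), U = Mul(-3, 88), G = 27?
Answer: 41017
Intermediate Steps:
Function('I')(Y, o) = Add(18, Pow(o, 2)) (Function('I')(Y, o) = Add(Pow(o, 2), 18) = Add(18, Pow(o, 2)))
U = -264
Z = 49729 (Z = Pow(Add(-264, 41), 2) = Pow(-223, 2) = 49729)
Function('x')(h, a) = -8712 (Function('x')(h, a) = Mul(-9, Add(Add(Add(18, Pow(27, 2)), -213), 434)) = Mul(-9, Add(Add(Add(18, 729), -213), 434)) = Mul(-9, Add(Add(747, -213), 434)) = Mul(-9, Add(534, 434)) = Mul(-9, 968) = -8712)
Add(Z, Function('x')(-441, -1526)) = Add(49729, -8712) = 41017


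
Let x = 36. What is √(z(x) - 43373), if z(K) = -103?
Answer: 2*I*√10869 ≈ 208.51*I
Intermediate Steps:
√(z(x) - 43373) = √(-103 - 43373) = √(-43476) = 2*I*√10869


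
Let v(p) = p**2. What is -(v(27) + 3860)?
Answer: -4589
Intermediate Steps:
-(v(27) + 3860) = -(27**2 + 3860) = -(729 + 3860) = -1*4589 = -4589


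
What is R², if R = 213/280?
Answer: 45369/78400 ≈ 0.57869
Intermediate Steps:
R = 213/280 (R = 213*(1/280) = 213/280 ≈ 0.76071)
R² = (213/280)² = 45369/78400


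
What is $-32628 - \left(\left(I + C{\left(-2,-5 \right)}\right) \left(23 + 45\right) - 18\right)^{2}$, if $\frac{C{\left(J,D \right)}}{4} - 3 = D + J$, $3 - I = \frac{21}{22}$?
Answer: $- \frac{117072484}{121} \approx -9.6754 \cdot 10^{5}$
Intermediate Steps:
$I = \frac{45}{22}$ ($I = 3 - \frac{21}{22} = \frac{45}{22} \approx 2.0455$)
$C{\left(J,D \right)} = 12 + 4 D + 4 J$ ($C{\left(J,D \right)} = 12 + 4 \left(D + J\right) = 12 + \left(4 D + 4 J\right) = 12 + 4 D + 4 J$)
$-32628 - \left(\left(I + C{\left(-2,-5 \right)}\right) \left(23 + 45\right) - 18\right)^{2} = -32628 - \left(\left(\frac{45}{22} + \left(12 + 4 \left(-5\right) + 4 \left(-2\right)\right)\right) \left(23 + 45\right) - 18\right)^{2} = -32628 - \left(\left(\frac{45}{22} - 16\right) 68 - 18\right)^{2} = -32628 - \left(\left(- \frac{307}{22}\right) 68 - 18\right)^{2} = -32628 - \left(- \frac{10438}{11} - 18\right)^{2} = -32628 - \left(- \frac{10636}{11}\right)^{2} = -32628 - \frac{113124496}{121} = - \frac{117072484}{121}$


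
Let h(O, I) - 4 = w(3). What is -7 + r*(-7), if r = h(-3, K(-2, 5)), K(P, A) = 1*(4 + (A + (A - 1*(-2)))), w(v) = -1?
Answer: -28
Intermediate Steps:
K(P, A) = 6 + 2*A (K(P, A) = 1*(4 + (A + (A + 2))) = 1*(4 + (A + (2 + A))) = 1*(4 + (2 + 2*A)) = 1*(6 + 2*A) = 6 + 2*A)
h(O, I) = 3 (h(O, I) = 4 - 1 = 3)
r = 3
-7 + r*(-7) = -7 + 3*(-7) = -7 - 21 = -28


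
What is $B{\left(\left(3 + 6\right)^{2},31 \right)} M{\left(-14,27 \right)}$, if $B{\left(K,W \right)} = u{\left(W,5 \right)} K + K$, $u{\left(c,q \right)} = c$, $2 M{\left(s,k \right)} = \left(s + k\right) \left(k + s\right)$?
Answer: $219024$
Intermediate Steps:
$M{\left(s,k \right)} = \frac{\left(k + s\right)^{2}}{2}$ ($M{\left(s,k \right)} = \frac{\left(s + k\right) \left(k + s\right)}{2} = \frac{\left(k + s\right) \left(k + s\right)}{2} = \frac{\left(k + s\right)^{2}}{2}$)
$B{\left(K,W \right)} = K + K W$ ($B{\left(K,W \right)} = W K + K = K W + K = K + K W$)
$B{\left(\left(3 + 6\right)^{2},31 \right)} M{\left(-14,27 \right)} = \left(3 + 6\right)^{2} \left(1 + 31\right) \frac{\left(27 - 14\right)^{2}}{2} = 9^{2} \cdot 32 \frac{13^{2}}{2} = 81 \cdot 32 \cdot \frac{1}{2} \cdot 169 = 2592 \cdot \frac{169}{2} = 219024$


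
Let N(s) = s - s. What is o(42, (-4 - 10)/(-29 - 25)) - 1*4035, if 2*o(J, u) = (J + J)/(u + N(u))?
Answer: -3873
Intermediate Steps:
N(s) = 0
o(J, u) = J/u (o(J, u) = ((J + J)/(u + 0))/2 = ((2*J)/u)/2 = (2*J/u)/2 = J/u)
o(42, (-4 - 10)/(-29 - 25)) - 1*4035 = 42/(((-4 - 10)/(-29 - 25))) - 1*4035 = 42/((-14/(-54))) - 4035 = 42/((-14*(-1/54))) - 4035 = 42/(7/27) - 4035 = 42*(27/7) - 4035 = 162 - 4035 = -3873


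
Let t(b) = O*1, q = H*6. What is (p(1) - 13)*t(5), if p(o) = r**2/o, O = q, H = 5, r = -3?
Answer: -120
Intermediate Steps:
q = 30 (q = 5*6 = 30)
O = 30
t(b) = 30 (t(b) = 30*1 = 30)
p(o) = 9/o (p(o) = (-3)**2/o = 9/o)
(p(1) - 13)*t(5) = (9/1 - 13)*30 = (9*1 - 13)*30 = (9 - 13)*30 = -4*30 = -120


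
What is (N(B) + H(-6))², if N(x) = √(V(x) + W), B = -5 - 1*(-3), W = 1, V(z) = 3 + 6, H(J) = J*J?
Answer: (36 + √10)² ≈ 1533.7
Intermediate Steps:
H(J) = J²
V(z) = 9
B = -2 (B = -5 + 3 = -2)
N(x) = √10 (N(x) = √(9 + 1) = √10)
(N(B) + H(-6))² = (√10 + (-6)²)² = (√10 + 36)² = (36 + √10)²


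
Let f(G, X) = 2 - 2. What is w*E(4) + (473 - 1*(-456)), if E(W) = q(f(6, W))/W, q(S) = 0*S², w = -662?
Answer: 929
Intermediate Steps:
f(G, X) = 0
q(S) = 0
E(W) = 0 (E(W) = 0/W = 0)
w*E(4) + (473 - 1*(-456)) = -662*0 + (473 - 1*(-456)) = 0 + (473 + 456) = 0 + 929 = 929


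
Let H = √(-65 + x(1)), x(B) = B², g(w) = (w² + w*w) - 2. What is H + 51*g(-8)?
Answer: 6426 + 8*I ≈ 6426.0 + 8.0*I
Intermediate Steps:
g(w) = -2 + 2*w² (g(w) = (w² + w²) - 2 = 2*w² - 2 = -2 + 2*w²)
H = 8*I (H = √(-65 + 1²) = √(-65 + 1) = √(-64) = 8*I ≈ 8.0*I)
H + 51*g(-8) = 8*I + 51*(-2 + 2*(-8)²) = 8*I + 51*(-2 + 2*64) = 8*I + 51*(-2 + 128) = 8*I + 51*126 = 8*I + 6426 = 6426 + 8*I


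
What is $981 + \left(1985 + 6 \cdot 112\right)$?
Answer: $3638$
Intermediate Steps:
$981 + \left(1985 + 6 \cdot 112\right) = 981 + \left(1985 + 672\right) = 981 + 2657 = 3638$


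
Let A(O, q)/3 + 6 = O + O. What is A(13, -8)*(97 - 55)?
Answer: 2520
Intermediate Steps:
A(O, q) = -18 + 6*O (A(O, q) = -18 + 3*(O + O) = -18 + 3*(2*O) = -18 + 6*O)
A(13, -8)*(97 - 55) = (-18 + 6*13)*(97 - 55) = (-18 + 78)*42 = 60*42 = 2520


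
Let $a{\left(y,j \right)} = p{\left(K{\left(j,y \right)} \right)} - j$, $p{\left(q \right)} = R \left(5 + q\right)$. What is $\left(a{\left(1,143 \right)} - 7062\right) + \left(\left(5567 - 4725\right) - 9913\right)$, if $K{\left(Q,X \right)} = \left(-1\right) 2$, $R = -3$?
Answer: $-16285$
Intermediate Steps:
$K{\left(Q,X \right)} = -2$
$p{\left(q \right)} = -15 - 3 q$ ($p{\left(q \right)} = - 3 \left(5 + q\right) = -15 - 3 q$)
$a{\left(y,j \right)} = -9 - j$ ($a{\left(y,j \right)} = \left(-15 - -6\right) - j = \left(-15 + 6\right) - j = -9 - j$)
$\left(a{\left(1,143 \right)} - 7062\right) + \left(\left(5567 - 4725\right) - 9913\right) = \left(\left(-9 - 143\right) - 7062\right) + \left(\left(5567 - 4725\right) - 9913\right) = \left(\left(-9 - 143\right) - 7062\right) + \left(842 - 9913\right) = \left(-152 - 7062\right) - 9071 = -7214 - 9071 = -16285$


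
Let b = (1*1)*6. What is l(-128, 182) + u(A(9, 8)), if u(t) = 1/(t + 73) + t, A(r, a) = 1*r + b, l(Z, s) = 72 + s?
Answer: 23673/88 ≈ 269.01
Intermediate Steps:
b = 6 (b = 1*6 = 6)
A(r, a) = 6 + r (A(r, a) = 1*r + 6 = r + 6 = 6 + r)
u(t) = t + 1/(73 + t) (u(t) = 1/(73 + t) + t = t + 1/(73 + t))
l(-128, 182) + u(A(9, 8)) = (72 + 182) + (1 + (6 + 9)² + 73*(6 + 9))/(73 + (6 + 9)) = 254 + (1 + 15² + 73*15)/(73 + 15) = 254 + (1 + 225 + 1095)/88 = 254 + (1/88)*1321 = 254 + 1321/88 = 23673/88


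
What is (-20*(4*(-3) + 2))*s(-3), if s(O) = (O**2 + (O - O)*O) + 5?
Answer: 2800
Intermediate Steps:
s(O) = 5 + O**2 (s(O) = (O**2 + 0*O) + 5 = (O**2 + 0) + 5 = O**2 + 5 = 5 + O**2)
(-20*(4*(-3) + 2))*s(-3) = (-20*(4*(-3) + 2))*(5 + (-3)**2) = (-20*(-12 + 2))*(5 + 9) = -20*(-10)*14 = 200*14 = 2800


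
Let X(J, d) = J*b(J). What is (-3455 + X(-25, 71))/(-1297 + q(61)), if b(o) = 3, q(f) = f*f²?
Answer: -1765/112842 ≈ -0.015641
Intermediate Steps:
q(f) = f³
X(J, d) = 3*J (X(J, d) = J*3 = 3*J)
(-3455 + X(-25, 71))/(-1297 + q(61)) = (-3455 + 3*(-25))/(-1297 + 61³) = (-3455 - 75)/(-1297 + 226981) = -3530/225684 = -3530*1/225684 = -1765/112842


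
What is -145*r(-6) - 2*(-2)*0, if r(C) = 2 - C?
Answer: -1160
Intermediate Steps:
-145*r(-6) - 2*(-2)*0 = -145*(2 - 1*(-6)) - 2*(-2)*0 = -145*(2 + 6) + 4*0 = -145*8 + 0 = -1160 + 0 = -1160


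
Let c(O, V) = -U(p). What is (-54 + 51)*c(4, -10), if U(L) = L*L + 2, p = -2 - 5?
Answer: 153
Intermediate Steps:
p = -7
U(L) = 2 + L**2 (U(L) = L**2 + 2 = 2 + L**2)
c(O, V) = -51 (c(O, V) = -(2 + (-7)**2) = -(2 + 49) = -1*51 = -51)
(-54 + 51)*c(4, -10) = (-54 + 51)*(-51) = -3*(-51) = 153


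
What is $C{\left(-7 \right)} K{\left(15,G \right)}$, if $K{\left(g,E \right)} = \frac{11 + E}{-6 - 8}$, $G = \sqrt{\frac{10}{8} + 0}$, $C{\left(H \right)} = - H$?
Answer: $- \frac{11}{2} - \frac{\sqrt{5}}{4} \approx -6.059$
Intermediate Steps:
$G = \frac{\sqrt{5}}{2}$ ($G = \sqrt{10 \cdot \frac{1}{8} + 0} = \sqrt{\frac{5}{4} + 0} = \sqrt{\frac{5}{4}} = \frac{\sqrt{5}}{2} \approx 1.118$)
$K{\left(g,E \right)} = - \frac{11}{14} - \frac{E}{14}$ ($K{\left(g,E \right)} = \frac{11 + E}{-14} = \left(11 + E\right) \left(- \frac{1}{14}\right) = - \frac{11}{14} - \frac{E}{14}$)
$C{\left(-7 \right)} K{\left(15,G \right)} = \left(-1\right) \left(-7\right) \left(- \frac{11}{14} - \frac{\frac{1}{2} \sqrt{5}}{14}\right) = 7 \left(- \frac{11}{14} - \frac{\sqrt{5}}{28}\right) = - \frac{11}{2} - \frac{\sqrt{5}}{4}$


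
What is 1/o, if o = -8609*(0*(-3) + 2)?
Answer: -1/17218 ≈ -5.8079e-5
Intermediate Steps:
o = -17218 (o = -8609*(0 + 2) = -8609*2 = -17218)
1/o = 1/(-17218) = -1/17218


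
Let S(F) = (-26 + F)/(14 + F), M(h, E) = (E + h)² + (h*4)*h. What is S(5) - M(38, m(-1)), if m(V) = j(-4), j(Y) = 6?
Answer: -146549/19 ≈ -7713.1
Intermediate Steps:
m(V) = 6
M(h, E) = (E + h)² + 4*h² (M(h, E) = (E + h)² + (4*h)*h = (E + h)² + 4*h²)
S(F) = (-26 + F)/(14 + F)
S(5) - M(38, m(-1)) = (-26 + 5)/(14 + 5) - ((6 + 38)² + 4*38²) = -21/19 - (44² + 4*1444) = (1/19)*(-21) - (1936 + 5776) = -21/19 - 1*7712 = -21/19 - 7712 = -146549/19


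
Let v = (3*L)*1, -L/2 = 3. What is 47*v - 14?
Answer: -860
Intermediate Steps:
L = -6 (L = -2*3 = -6)
v = -18 (v = (3*(-6))*1 = -18*1 = -18)
47*v - 14 = 47*(-18) - 14 = -846 - 14 = -860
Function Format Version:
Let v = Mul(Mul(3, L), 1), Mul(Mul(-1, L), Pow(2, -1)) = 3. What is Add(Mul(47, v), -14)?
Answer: -860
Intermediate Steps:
L = -6 (L = Mul(-2, 3) = -6)
v = -18 (v = Mul(Mul(3, -6), 1) = Mul(-18, 1) = -18)
Add(Mul(47, v), -14) = Add(Mul(47, -18), -14) = Add(-846, -14) = -860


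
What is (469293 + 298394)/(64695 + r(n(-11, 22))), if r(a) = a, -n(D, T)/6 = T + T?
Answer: 767687/64431 ≈ 11.915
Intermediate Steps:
n(D, T) = -12*T (n(D, T) = -6*(T + T) = -12*T)
(469293 + 298394)/(64695 + r(n(-11, 22))) = (469293 + 298394)/(64695 - 12*22) = 767687/(64695 - 264) = 767687/64431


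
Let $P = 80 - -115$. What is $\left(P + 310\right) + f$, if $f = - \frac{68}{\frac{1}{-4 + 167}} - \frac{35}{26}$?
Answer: $- \frac{275089}{26} \approx -10580.0$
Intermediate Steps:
$P = 195$ ($P = 80 + 115 = 195$)
$f = - \frac{288219}{26}$ ($f = - \frac{68}{\frac{1}{163}} - \frac{35}{26} = - 68 \frac{1}{\frac{1}{163}} - \frac{35}{26} = \left(-68\right) 163 - \frac{35}{26} = -11084 - \frac{35}{26} = - \frac{288219}{26} \approx -11085.0$)
$\left(P + 310\right) + f = \left(195 + 310\right) - \frac{288219}{26} = 505 - \frac{288219}{26} = - \frac{275089}{26}$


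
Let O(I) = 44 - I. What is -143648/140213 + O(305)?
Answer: -36739241/140213 ≈ -262.02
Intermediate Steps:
-143648/140213 + O(305) = -143648/140213 + (44 - 1*305) = -143648*1/140213 + (44 - 305) = -143648/140213 - 261 = -36739241/140213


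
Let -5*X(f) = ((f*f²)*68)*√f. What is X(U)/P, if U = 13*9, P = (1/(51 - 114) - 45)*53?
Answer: 5145982569*√13/187885 ≈ 98753.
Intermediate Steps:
P = -150308/63 (P = (1/(-63) - 45)*53 = (-1/63 - 45)*53 = -2836/63*53 = -150308/63 ≈ -2385.8)
U = 117
X(f) = -68*f^(7/2)/5 (X(f) = -(f*f²)*68*√f/5 = -f³*68*√f/5 = -68*f³*√f/5 = -68*f^(7/2)/5)
X(U)/P = (-326729052*√13/5)/(-150308/63) = -326729052*√13/5*(-63/150308) = 5145982569*√13/187885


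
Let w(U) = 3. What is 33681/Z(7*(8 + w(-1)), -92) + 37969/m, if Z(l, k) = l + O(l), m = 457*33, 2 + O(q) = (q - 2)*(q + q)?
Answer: 316444262/58438875 ≈ 5.4150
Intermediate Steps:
O(q) = -2 + 2*q*(-2 + q) (O(q) = -2 + (q - 2)*(q + q) = -2 + (-2 + q)*(2*q) = -2 + 2*q*(-2 + q))
m = 15081
Z(l, k) = -2 - 3*l + 2*l**2 (Z(l, k) = l + (-2 - 4*l + 2*l**2) = -2 - 3*l + 2*l**2)
33681/Z(7*(8 + w(-1)), -92) + 37969/m = 33681/(-2 - 21*(8 + 3) + 2*(7*(8 + 3))**2) + 37969/15081 = 33681/(-2 - 21*11 + 2*(7*11)**2) + 37969*(1/15081) = 33681/(-2 - 3*77 + 2*77**2) + 37969/15081 = 33681/(-2 - 231 + 2*5929) + 37969/15081 = 33681/(-2 - 231 + 11858) + 37969/15081 = 33681/11625 + 37969/15081 = 33681*(1/11625) + 37969/15081 = 11227/3875 + 37969/15081 = 316444262/58438875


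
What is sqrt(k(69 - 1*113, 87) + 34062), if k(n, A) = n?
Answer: sqrt(34018) ≈ 184.44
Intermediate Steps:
sqrt(k(69 - 1*113, 87) + 34062) = sqrt((69 - 1*113) + 34062) = sqrt((69 - 113) + 34062) = sqrt(-44 + 34062) = sqrt(34018)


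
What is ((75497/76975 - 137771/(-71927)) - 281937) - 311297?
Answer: -3284471953942606/5536580825 ≈ -5.9323e+5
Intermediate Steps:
((75497/76975 - 137771/(-71927)) - 281937) - 311297 = ((75497*(1/76975) - 137771*(-1/71927)) - 281937) - 311297 = ((75497/76975 + 137771/71927) - 281937) - 311297 = (16035195444/5536580825 - 281937) - 311297 = -1560950952862581/5536580825 - 311297 = -3284471953942606/5536580825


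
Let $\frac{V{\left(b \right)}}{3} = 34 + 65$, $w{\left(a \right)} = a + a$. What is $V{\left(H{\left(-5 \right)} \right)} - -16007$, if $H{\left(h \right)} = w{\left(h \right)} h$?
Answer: $16304$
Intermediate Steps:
$w{\left(a \right)} = 2 a$
$H{\left(h \right)} = 2 h^{2}$ ($H{\left(h \right)} = 2 h h = 2 h^{2}$)
$V{\left(b \right)} = 297$ ($V{\left(b \right)} = 3 \left(34 + 65\right) = 3 \cdot 99 = 297$)
$V{\left(H{\left(-5 \right)} \right)} - -16007 = 297 - -16007 = 297 + 16007 = 16304$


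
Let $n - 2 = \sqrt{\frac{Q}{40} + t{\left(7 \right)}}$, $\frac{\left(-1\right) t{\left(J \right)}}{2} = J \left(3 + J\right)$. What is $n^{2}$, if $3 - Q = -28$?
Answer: $\frac{\left(40 + i \sqrt{55690}\right)^{2}}{400} \approx -135.23 + 47.197 i$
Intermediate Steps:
$Q = 31$ ($Q = 3 - -28 = 3 + 28 = 31$)
$t{\left(J \right)} = - 2 J \left(3 + J\right)$
$n = 2 + \frac{i \sqrt{55690}}{20}$ ($n = 2 + \sqrt{\frac{31}{40} - 14 \left(3 + 7\right)} = 2 + \sqrt{31 \cdot \frac{1}{40} - 14 \cdot 10} = 2 + \sqrt{\frac{31}{40} - 140} = 2 + \sqrt{- \frac{5569}{40}} = 2 + \frac{i \sqrt{55690}}{20} \approx 2.0 + 11.799 i$)
$n^{2} = \left(2 + \frac{i \sqrt{55690}}{20}\right)^{2}$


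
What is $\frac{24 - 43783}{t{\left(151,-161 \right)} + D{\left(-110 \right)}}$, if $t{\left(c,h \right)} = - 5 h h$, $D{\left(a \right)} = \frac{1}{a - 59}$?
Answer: $\frac{7395271}{21903246} \approx 0.33763$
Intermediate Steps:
$D{\left(a \right)} = \frac{1}{-59 + a}$
$t{\left(c,h \right)} = - 5 h^{2}$
$\frac{24 - 43783}{t{\left(151,-161 \right)} + D{\left(-110 \right)}} = \frac{24 - 43783}{- 5 \left(-161\right)^{2} + \frac{1}{-59 - 110}} = - \frac{43759}{\left(-5\right) 25921 + \frac{1}{-169}} = - \frac{43759}{-129605 - \frac{1}{169}} = - \frac{43759}{- \frac{21903246}{169}} = \left(-43759\right) \left(- \frac{169}{21903246}\right) = \frac{7395271}{21903246}$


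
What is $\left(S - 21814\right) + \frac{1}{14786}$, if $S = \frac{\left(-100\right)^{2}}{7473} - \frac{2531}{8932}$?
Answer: $- \frac{10764124445442713}{493474144548} \approx -21813.0$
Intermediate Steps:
$S = \frac{70405837}{66748836}$ ($S = 10000 \cdot \frac{1}{7473} - \frac{2531}{8932} = \frac{10000}{7473} - \frac{2531}{8932} = \frac{70405837}{66748836} \approx 1.0548$)
$\left(S - 21814\right) + \frac{1}{14786} = \left(\frac{70405837}{66748836} - 21814\right) + \frac{1}{14786} = - \frac{1455988702667}{66748836} + \frac{1}{14786} = - \frac{10764124445442713}{493474144548}$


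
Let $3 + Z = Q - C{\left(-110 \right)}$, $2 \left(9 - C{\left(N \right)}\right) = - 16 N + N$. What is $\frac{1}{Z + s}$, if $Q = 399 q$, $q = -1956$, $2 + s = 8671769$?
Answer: $\frac{1}{7892136} \approx 1.2671 \cdot 10^{-7}$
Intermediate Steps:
$s = 8671767$ ($s = -2 + 8671769 = 8671767$)
$C{\left(N \right)} = 9 + \frac{15 N}{2}$ ($C{\left(N \right)} = 9 - \frac{- 16 N + N}{2} = 9 - \frac{\left(-15\right) N}{2} = 9 + \frac{15 N}{2}$)
$Q = -780444$ ($Q = 399 \left(-1956\right) = -780444$)
$Z = -779631$ ($Z = -3 - \left(780453 - 825\right) = -3 - 779628 = -779631$)
$\frac{1}{Z + s} = \frac{1}{-779631 + 8671767} = \frac{1}{7892136}$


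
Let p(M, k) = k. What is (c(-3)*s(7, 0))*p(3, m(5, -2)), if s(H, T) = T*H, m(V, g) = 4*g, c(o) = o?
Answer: 0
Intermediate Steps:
s(H, T) = H*T
(c(-3)*s(7, 0))*p(3, m(5, -2)) = (-21*0)*(4*(-2)) = -3*0*(-8) = 0*(-8) = 0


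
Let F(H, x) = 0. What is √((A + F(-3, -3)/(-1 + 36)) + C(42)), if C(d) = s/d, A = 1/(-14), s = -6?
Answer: I*√42/14 ≈ 0.46291*I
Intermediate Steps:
A = -1/14 ≈ -0.071429
C(d) = -6/d
√((A + F(-3, -3)/(-1 + 36)) + C(42)) = √((-1/14 + 0/(-1 + 36)) - 6/42) = √((-1/14 + 0/35) - 6*1/42) = √((-1/14 + 0*(1/35)) - ⅐) = √((-1/14 + 0) - ⅐) = √(-1/14 - ⅐) = √(-3/14) = I*√42/14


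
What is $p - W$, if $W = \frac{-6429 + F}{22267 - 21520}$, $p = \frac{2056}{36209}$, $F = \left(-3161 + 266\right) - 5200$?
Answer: $\frac{527435348}{27048123} \approx 19.5$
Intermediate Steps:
$F = -8095$ ($F = -2895 - 5200 = -8095$)
$p = \frac{2056}{36209}$ ($p = 2056 \cdot \frac{1}{36209} = \frac{2056}{36209} \approx 0.056781$)
$W = - \frac{14524}{747}$ ($W = \frac{-6429 - 8095}{22267 - 21520} = - \frac{14524}{747} \approx -19.443$)
$p - W = \frac{2056}{36209} - - \frac{14524}{747} = \frac{2056}{36209} + \frac{14524}{747} = \frac{527435348}{27048123}$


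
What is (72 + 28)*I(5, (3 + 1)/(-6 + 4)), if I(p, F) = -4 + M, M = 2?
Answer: -200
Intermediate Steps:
I(p, F) = -2 (I(p, F) = -4 + 2 = -2)
(72 + 28)*I(5, (3 + 1)/(-6 + 4)) = (72 + 28)*(-2) = 100*(-2) = -200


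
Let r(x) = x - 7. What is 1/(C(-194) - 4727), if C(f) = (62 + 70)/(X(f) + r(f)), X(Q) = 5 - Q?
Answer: -1/4793 ≈ -0.00020864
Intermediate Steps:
r(x) = -7 + x
C(f) = -66 (C(f) = (62 + 70)/((5 - f) + (-7 + f)) = 132/(-2) = 132*(-½) = -66)
1/(C(-194) - 4727) = 1/(-66 - 4727) = 1/(-4793) = -1/4793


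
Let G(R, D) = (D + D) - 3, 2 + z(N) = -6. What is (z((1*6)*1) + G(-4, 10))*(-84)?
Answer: -756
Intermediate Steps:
z(N) = -8 (z(N) = -2 - 6 = -8)
G(R, D) = -3 + 2*D (G(R, D) = 2*D - 3 = -3 + 2*D)
(z((1*6)*1) + G(-4, 10))*(-84) = (-8 + (-3 + 2*10))*(-84) = (-8 + (-3 + 20))*(-84) = (-8 + 17)*(-84) = 9*(-84) = -756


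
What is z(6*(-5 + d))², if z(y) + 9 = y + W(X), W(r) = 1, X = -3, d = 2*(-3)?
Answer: 5476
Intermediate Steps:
d = -6
z(y) = -8 + y (z(y) = -9 + (y + 1) = -9 + (1 + y) = -8 + y)
z(6*(-5 + d))² = (-8 + 6*(-5 - 6))² = (-8 + 6*(-11))² = (-8 - 66)² = (-74)² = 5476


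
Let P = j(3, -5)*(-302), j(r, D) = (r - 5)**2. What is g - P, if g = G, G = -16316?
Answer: -15108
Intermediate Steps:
j(r, D) = (-5 + r)**2
P = -1208 (P = (-5 + 3)**2*(-302) = (-2)**2*(-302) = 4*(-302) = -1208)
g = -16316
g - P = -16316 - 1*(-1208) = -16316 + 1208 = -15108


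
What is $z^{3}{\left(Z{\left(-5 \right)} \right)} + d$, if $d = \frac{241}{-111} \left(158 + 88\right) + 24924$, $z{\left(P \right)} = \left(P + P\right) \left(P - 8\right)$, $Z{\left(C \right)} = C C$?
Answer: $\frac{22723527426}{37} \approx 6.1415 \cdot 10^{8}$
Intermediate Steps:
$Z{\left(C \right)} = C^{2}$
$z{\left(P \right)} = 2 P \left(-8 + P\right)$
$d = \frac{902426}{37}$ ($d = 241 \left(- \frac{1}{111}\right) 246 + 24924 = \left(- \frac{241}{111}\right) 246 + 24924 = - \frac{19762}{37} + 24924 = \frac{902426}{37} \approx 24390.0$)
$z^{3}{\left(Z{\left(-5 \right)} \right)} + d = \left(2 \left(-5\right)^{2} \left(-8 + \left(-5\right)^{2}\right)\right)^{3} + \frac{902426}{37} = \left(2 \cdot 25 \left(-8 + 25\right)\right)^{3} + \frac{902426}{37} = \left(2 \cdot 25 \cdot 17\right)^{3} + \frac{902426}{37} = 850^{3} + \frac{902426}{37} = 614125000 + \frac{902426}{37} = \frac{22723527426}{37}$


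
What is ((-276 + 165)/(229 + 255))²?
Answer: 12321/234256 ≈ 0.052596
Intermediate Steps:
((-276 + 165)/(229 + 255))² = (-111/484)² = 12321/234256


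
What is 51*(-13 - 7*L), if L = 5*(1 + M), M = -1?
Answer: -663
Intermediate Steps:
L = 0 (L = 5*(1 - 1) = 5*0 = 0)
51*(-13 - 7*L) = 51*(-13 - 7*0) = 51*(-13 + 0) = 51*(-13) = -663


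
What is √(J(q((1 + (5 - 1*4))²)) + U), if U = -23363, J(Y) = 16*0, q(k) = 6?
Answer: I*√23363 ≈ 152.85*I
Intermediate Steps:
J(Y) = 0
√(J(q((1 + (5 - 1*4))²)) + U) = √(0 - 23363) = √(-23363) = I*√23363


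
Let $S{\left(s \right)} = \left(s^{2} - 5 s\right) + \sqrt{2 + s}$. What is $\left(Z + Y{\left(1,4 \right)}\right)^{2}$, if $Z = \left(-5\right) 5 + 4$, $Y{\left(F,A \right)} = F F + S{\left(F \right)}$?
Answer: $\left(24 - \sqrt{3}\right)^{2} \approx 495.86$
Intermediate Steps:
$S{\left(s \right)} = s^{2} + \sqrt{2 + s} - 5 s$
$Y{\left(F,A \right)} = \sqrt{2 + F} - 5 F + 2 F^{2}$ ($Y{\left(F,A \right)} = F F + \left(F^{2} + \sqrt{2 + F} - 5 F\right) = F^{2} + \left(F^{2} + \sqrt{2 + F} - 5 F\right) = \sqrt{2 + F} - 5 F + 2 F^{2}$)
$Z = -21$ ($Z = -25 + 4 = -21$)
$\left(Z + Y{\left(1,4 \right)}\right)^{2} = \left(-21 + \left(\sqrt{2 + 1} - 5 + 2 \cdot 1^{2}\right)\right)^{2} = \left(-21 + \left(\sqrt{3} - 5 + 2 \cdot 1\right)\right)^{2} = \left(-21 + \left(\sqrt{3} - 5 + 2\right)\right)^{2} = \left(-21 - \left(3 - \sqrt{3}\right)\right)^{2} = \left(-24 + \sqrt{3}\right)^{2}$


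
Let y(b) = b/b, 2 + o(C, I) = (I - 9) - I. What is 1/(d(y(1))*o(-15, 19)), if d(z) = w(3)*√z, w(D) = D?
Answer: -1/33 ≈ -0.030303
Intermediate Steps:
o(C, I) = -11 (o(C, I) = -2 + ((I - 9) - I) = -2 + ((-9 + I) - I) = -2 - 9 = -11)
y(b) = 1
d(z) = 3*√z
1/(d(y(1))*o(-15, 19)) = 1/((3*√1)*(-11)) = 1/((3*1)*(-11)) = 1/(3*(-11)) = 1/(-33) = -1/33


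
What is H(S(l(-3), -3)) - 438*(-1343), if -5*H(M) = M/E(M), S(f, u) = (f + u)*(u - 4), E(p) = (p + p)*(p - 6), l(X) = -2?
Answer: 170587859/290 ≈ 5.8823e+5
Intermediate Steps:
E(p) = 2*p*(-6 + p) (E(p) = (2*p)*(-6 + p) = 2*p*(-6 + p))
S(f, u) = (-4 + u)*(f + u) (S(f, u) = (f + u)*(-4 + u) = (-4 + u)*(f + u))
H(M) = -1/(10*(-6 + M)) (H(M) = -M/(5*(2*M*(-6 + M))) = -M*1/(2*M*(-6 + M))/5 = -1/(10*(-6 + M)))
H(S(l(-3), -3)) - 438*(-1343) = -1/(-60 + 10*((-3)² - 4*(-2) - 4*(-3) - 2*(-3))) - 438*(-1343) = -1/(-60 + 10*(9 + 8 + 12 + 6)) + 588234 = -1/(-60 + 10*35) + 588234 = -1/(-60 + 350) + 588234 = -1/290 + 588234 = 170587859/290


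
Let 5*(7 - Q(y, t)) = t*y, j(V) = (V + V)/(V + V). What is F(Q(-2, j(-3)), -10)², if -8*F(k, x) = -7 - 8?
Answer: 225/64 ≈ 3.5156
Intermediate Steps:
j(V) = 1 (j(V) = (2*V)/((2*V)) = (2*V)*(1/(2*V)) = 1)
Q(y, t) = 7 - t*y/5
F(k, x) = 15/8 (F(k, x) = -(-7 - 8)/8 = -⅛*(-15) = 15/8)
F(Q(-2, j(-3)), -10)² = (15/8)² = 225/64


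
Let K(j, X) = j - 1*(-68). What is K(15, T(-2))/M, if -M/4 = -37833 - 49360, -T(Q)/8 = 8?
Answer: 83/348772 ≈ 0.00023798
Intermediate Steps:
T(Q) = -64 (T(Q) = -8*8 = -64)
M = 348772 (M = -4*(-37833 - 49360) = -4*(-87193) = 348772)
K(j, X) = 68 + j (K(j, X) = j + 68 = 68 + j)
K(15, T(-2))/M = (68 + 15)/348772 = 83*(1/348772) = 83/348772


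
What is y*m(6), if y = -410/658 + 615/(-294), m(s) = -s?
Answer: 37515/2303 ≈ 16.290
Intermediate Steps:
y = -12505/4606 (y = -410*1/658 + 615*(-1/294) = -205/329 - 205/98 = -12505/4606 ≈ -2.7149)
y*m(6) = -(-12505)*6/4606 = -12505/4606*(-6) = 37515/2303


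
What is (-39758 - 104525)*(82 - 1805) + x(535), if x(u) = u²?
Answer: 248885834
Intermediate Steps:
(-39758 - 104525)*(82 - 1805) + x(535) = (-39758 - 104525)*(82 - 1805) + 535² = -144283*(-1723) + 286225 = 248599609 + 286225 = 248885834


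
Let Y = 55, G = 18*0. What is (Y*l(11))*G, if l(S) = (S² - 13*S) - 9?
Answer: 0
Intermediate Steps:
G = 0
l(S) = -9 + S² - 13*S
(Y*l(11))*G = (55*(-9 + 11² - 13*11))*0 = (55*(-9 + 121 - 143))*0 = (55*(-31))*0 = -1705*0 = 0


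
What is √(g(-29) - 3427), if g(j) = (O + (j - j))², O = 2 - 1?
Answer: I*√3426 ≈ 58.532*I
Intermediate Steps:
O = 1
g(j) = 1 (g(j) = (1 + (j - j))² = (1 + 0)² = 1² = 1)
√(g(-29) - 3427) = √(1 - 3427) = √(-3426) = I*√3426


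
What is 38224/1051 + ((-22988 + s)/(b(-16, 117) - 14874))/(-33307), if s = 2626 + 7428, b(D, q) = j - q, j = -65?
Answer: 9584091512687/263522585896 ≈ 36.369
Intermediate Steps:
b(D, q) = -65 - q
s = 10054
38224/1051 + ((-22988 + s)/(b(-16, 117) - 14874))/(-33307) = 38224/1051 + ((-22988 + 10054)/((-65 - 1*117) - 14874))/(-33307) = 38224*(1/1051) - 12934/((-65 - 117) - 14874)*(-1/33307) = 38224/1051 - 12934/(-182 - 14874)*(-1/33307) = 38224/1051 - 12934/(-15056)*(-1/33307) = 38224/1051 - 12934*(-1/15056)*(-1/33307) = 38224/1051 + (6467/7528)*(-1/33307) = 38224/1051 - 6467/250735096 = 9584091512687/263522585896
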